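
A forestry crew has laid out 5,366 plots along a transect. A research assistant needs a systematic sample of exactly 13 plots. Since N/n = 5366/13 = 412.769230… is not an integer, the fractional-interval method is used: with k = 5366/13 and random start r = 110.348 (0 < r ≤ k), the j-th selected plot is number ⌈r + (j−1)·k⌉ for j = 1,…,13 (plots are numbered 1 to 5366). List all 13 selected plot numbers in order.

j=1: r + 0k = 110.348 → ⌈·⌉ = 111
j=2: r + 1k = 523.117230… → ⌈·⌉ = 524
j=3: r + 2k = 935.886461… → ⌈·⌉ = 936
j=4: r + 3k = 1348.655692… → ⌈·⌉ = 1349
j=5: r + 4k = 1761.424923… → ⌈·⌉ = 1762
j=6: r + 5k = 2174.194153… → ⌈·⌉ = 2175
j=7: r + 6k = 2586.963384… → ⌈·⌉ = 2587
j=8: r + 7k = 2999.732615… → ⌈·⌉ = 3000
j=9: r + 8k = 3412.501846… → ⌈·⌉ = 3413
j=10: r + 9k = 3825.271076… → ⌈·⌉ = 3826
j=11: r + 10k = 4238.040307… → ⌈·⌉ = 4239
j=12: r + 11k = 4650.809538… → ⌈·⌉ = 4651
j=13: r + 12k = 5063.578769… → ⌈·⌉ = 5064

111, 524, 936, 1349, 1762, 2175, 2587, 3000, 3413, 3826, 4239, 4651, 5064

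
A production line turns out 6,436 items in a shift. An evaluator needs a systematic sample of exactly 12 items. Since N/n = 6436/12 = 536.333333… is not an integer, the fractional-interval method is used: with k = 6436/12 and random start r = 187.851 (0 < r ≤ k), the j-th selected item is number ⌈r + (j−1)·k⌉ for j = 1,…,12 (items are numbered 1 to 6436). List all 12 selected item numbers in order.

188, 725, 1261, 1797, 2334, 2870, 3406, 3943, 4479, 5015, 5552, 6088

j=1: r + 0k = 187.851 → ⌈·⌉ = 188
j=2: r + 1k = 724.184333… → ⌈·⌉ = 725
j=3: r + 2k = 1260.517666… → ⌈·⌉ = 1261
j=4: r + 3k = 1796.851 → ⌈·⌉ = 1797
j=5: r + 4k = 2333.184333… → ⌈·⌉ = 2334
j=6: r + 5k = 2869.517666… → ⌈·⌉ = 2870
j=7: r + 6k = 3405.851 → ⌈·⌉ = 3406
j=8: r + 7k = 3942.184333… → ⌈·⌉ = 3943
j=9: r + 8k = 4478.517666… → ⌈·⌉ = 4479
j=10: r + 9k = 5014.851 → ⌈·⌉ = 5015
j=11: r + 10k = 5551.184333… → ⌈·⌉ = 5552
j=12: r + 11k = 6087.517666… → ⌈·⌉ = 6088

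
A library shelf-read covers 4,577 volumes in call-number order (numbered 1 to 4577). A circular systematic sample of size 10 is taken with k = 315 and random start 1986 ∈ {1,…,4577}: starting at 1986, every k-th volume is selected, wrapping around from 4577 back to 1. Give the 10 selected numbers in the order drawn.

1986, 2301, 2616, 2931, 3246, 3561, 3876, 4191, 4506, 244

Selection 1: 1986
Selection 2: 1986 + 315 = 2301
Selection 3: 2301 + 315 = 2616
Selection 4: 2616 + 315 = 2931
Selection 5: 2931 + 315 = 3246
Selection 6: 3246 + 315 = 3561
Selection 7: 3561 + 315 = 3876
Selection 8: 3876 + 315 = 4191
Selection 9: 4191 + 315 = 4506
Selection 10: 4506 + 315 = 4821 → 4821 − 4577 = 244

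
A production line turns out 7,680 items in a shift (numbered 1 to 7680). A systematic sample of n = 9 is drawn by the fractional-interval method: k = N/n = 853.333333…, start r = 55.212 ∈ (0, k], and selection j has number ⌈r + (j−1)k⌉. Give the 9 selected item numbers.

56, 909, 1762, 2616, 3469, 4322, 5176, 6029, 6882

j=1: r + 0k = 55.212 → ⌈·⌉ = 56
j=2: r + 1k = 908.545333… → ⌈·⌉ = 909
j=3: r + 2k = 1761.878666… → ⌈·⌉ = 1762
j=4: r + 3k = 2615.212 → ⌈·⌉ = 2616
j=5: r + 4k = 3468.545333… → ⌈·⌉ = 3469
j=6: r + 5k = 4321.878666… → ⌈·⌉ = 4322
j=7: r + 6k = 5175.212 → ⌈·⌉ = 5176
j=8: r + 7k = 6028.545333… → ⌈·⌉ = 6029
j=9: r + 8k = 6881.878666… → ⌈·⌉ = 6882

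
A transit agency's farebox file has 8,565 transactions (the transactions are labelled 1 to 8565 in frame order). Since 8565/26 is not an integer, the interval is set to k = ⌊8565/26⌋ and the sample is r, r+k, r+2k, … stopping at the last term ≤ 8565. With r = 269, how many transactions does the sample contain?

k = ⌊8565/26⌋ = 329
Achieved size = ⌊(8565 − 269)/329⌋ + 1 = ⌊8296/329⌋ + 1 = 25 + 1 = 26
(last selection: 269 + 25×329 = 8494 ≤ 8565; next would be 8823 > 8565)

26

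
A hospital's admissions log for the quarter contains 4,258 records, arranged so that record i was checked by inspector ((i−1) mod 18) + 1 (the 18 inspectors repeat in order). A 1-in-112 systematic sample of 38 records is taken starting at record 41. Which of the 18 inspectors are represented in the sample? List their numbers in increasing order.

Consecutive selections differ by k = 112, so their inspector numbers differ by 112 mod 18 = 4.
gcd(112, 18) = 2, so the sample visits 18/2 = 9 distinct residues mod 18.
Start 41 is inspector 5; the inspectors hit are 1, 3, 5, 7, 9, 11, 13, 15, 17.

1, 3, 5, 7, 9, 11, 13, 15, 17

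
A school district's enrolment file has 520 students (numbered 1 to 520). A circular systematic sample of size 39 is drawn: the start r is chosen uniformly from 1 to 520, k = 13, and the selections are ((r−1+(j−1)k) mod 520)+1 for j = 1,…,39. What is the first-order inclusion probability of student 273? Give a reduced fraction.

3/40

For each position j, as r ranges over 1…520 the j-th selection hits every student exactly once, so student 273 is selected for exactly 39 of the 520 starts.
Inclusion probability = 39/520 = 3/40.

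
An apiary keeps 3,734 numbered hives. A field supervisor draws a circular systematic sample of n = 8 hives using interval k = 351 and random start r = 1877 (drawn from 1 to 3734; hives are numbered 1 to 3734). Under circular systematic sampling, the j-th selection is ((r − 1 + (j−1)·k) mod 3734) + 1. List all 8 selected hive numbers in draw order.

1877, 2228, 2579, 2930, 3281, 3632, 249, 600

Selection 1: 1877
Selection 2: 1877 + 351 = 2228
Selection 3: 2228 + 351 = 2579
Selection 4: 2579 + 351 = 2930
Selection 5: 2930 + 351 = 3281
Selection 6: 3281 + 351 = 3632
Selection 7: 3632 + 351 = 3983 → 3983 − 3734 = 249
Selection 8: 249 + 351 = 600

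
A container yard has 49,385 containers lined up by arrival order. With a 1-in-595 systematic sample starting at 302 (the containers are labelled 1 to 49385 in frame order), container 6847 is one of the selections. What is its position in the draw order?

k = 595
position = (6847 − 302)/595 + 1 = 6545/595 + 1 = 11 + 1 = 12

12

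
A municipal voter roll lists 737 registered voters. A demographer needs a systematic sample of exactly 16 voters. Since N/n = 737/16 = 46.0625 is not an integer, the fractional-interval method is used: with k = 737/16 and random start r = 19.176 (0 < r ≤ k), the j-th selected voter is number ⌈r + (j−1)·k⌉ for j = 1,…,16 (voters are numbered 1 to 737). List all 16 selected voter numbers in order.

j=1: r + 0k = 19.176 → ⌈·⌉ = 20
j=2: r + 1k = 65.2385 → ⌈·⌉ = 66
j=3: r + 2k = 111.301 → ⌈·⌉ = 112
j=4: r + 3k = 157.3635 → ⌈·⌉ = 158
j=5: r + 4k = 203.426 → ⌈·⌉ = 204
j=6: r + 5k = 249.4885 → ⌈·⌉ = 250
j=7: r + 6k = 295.551 → ⌈·⌉ = 296
j=8: r + 7k = 341.6135 → ⌈·⌉ = 342
j=9: r + 8k = 387.676 → ⌈·⌉ = 388
j=10: r + 9k = 433.7385 → ⌈·⌉ = 434
j=11: r + 10k = 479.801 → ⌈·⌉ = 480
j=12: r + 11k = 525.8635 → ⌈·⌉ = 526
j=13: r + 12k = 571.926 → ⌈·⌉ = 572
j=14: r + 13k = 617.9885 → ⌈·⌉ = 618
j=15: r + 14k = 664.051 → ⌈·⌉ = 665
j=16: r + 15k = 710.1135 → ⌈·⌉ = 711

20, 66, 112, 158, 204, 250, 296, 342, 388, 434, 480, 526, 572, 618, 665, 711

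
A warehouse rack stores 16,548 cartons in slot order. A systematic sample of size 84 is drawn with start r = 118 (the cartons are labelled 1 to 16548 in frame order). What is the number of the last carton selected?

16469

k = 16548/84 = 197
84th selection = r + (84−1)·k = 118 + 83×197 = 118 + 16351 = 16469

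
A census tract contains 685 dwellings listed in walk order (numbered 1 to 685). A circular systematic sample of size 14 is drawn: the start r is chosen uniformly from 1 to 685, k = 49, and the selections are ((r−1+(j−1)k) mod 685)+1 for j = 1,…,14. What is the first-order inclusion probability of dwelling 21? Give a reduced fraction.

14/685

For each position j, as r ranges over 1…685 the j-th selection hits every dwelling exactly once, so dwelling 21 is selected for exactly 14 of the 685 starts.
Inclusion probability = 14/685.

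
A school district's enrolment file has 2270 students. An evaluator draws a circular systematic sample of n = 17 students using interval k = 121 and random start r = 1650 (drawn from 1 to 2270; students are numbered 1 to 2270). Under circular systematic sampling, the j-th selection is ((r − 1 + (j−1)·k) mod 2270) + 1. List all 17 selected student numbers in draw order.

Selection 1: 1650
Selection 2: 1650 + 121 = 1771
Selection 3: 1771 + 121 = 1892
Selection 4: 1892 + 121 = 2013
Selection 5: 2013 + 121 = 2134
Selection 6: 2134 + 121 = 2255
Selection 7: 2255 + 121 = 2376 → 2376 − 2270 = 106
Selection 8: 106 + 121 = 227
Selection 9: 227 + 121 = 348
Selection 10: 348 + 121 = 469
Selection 11: 469 + 121 = 590
Selection 12: 590 + 121 = 711
Selection 13: 711 + 121 = 832
Selection 14: 832 + 121 = 953
Selection 15: 953 + 121 = 1074
Selection 16: 1074 + 121 = 1195
Selection 17: 1195 + 121 = 1316

1650, 1771, 1892, 2013, 2134, 2255, 106, 227, 348, 469, 590, 711, 832, 953, 1074, 1195, 1316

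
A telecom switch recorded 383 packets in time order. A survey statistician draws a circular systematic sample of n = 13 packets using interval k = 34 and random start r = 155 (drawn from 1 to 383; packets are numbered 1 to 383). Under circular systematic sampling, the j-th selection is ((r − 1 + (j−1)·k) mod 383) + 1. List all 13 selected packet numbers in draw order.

Selection 1: 155
Selection 2: 155 + 34 = 189
Selection 3: 189 + 34 = 223
Selection 4: 223 + 34 = 257
Selection 5: 257 + 34 = 291
Selection 6: 291 + 34 = 325
Selection 7: 325 + 34 = 359
Selection 8: 359 + 34 = 393 → 393 − 383 = 10
Selection 9: 10 + 34 = 44
Selection 10: 44 + 34 = 78
Selection 11: 78 + 34 = 112
Selection 12: 112 + 34 = 146
Selection 13: 146 + 34 = 180

155, 189, 223, 257, 291, 325, 359, 10, 44, 78, 112, 146, 180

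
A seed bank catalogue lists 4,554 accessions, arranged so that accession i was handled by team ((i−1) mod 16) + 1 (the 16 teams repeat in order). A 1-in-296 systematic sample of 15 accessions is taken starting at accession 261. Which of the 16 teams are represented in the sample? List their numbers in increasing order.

5, 13

Consecutive selections differ by k = 296, so their team numbers differ by 296 mod 16 = 8.
gcd(296, 16) = 8, so the sample visits 16/8 = 2 distinct residues mod 16.
Start 261 is team 5; the teams hit are 5, 13.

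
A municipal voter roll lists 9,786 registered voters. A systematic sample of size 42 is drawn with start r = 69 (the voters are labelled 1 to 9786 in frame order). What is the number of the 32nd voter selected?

7292

k = 9786/42 = 233
32nd selection = r + (32−1)·k = 69 + 31×233 = 69 + 7223 = 7292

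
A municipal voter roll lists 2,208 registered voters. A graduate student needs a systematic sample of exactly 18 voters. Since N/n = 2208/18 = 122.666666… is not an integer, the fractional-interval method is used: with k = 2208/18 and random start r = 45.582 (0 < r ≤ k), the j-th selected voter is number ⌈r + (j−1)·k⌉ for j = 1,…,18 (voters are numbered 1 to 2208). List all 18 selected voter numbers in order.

46, 169, 291, 414, 537, 659, 782, 905, 1027, 1150, 1273, 1395, 1518, 1641, 1763, 1886, 2009, 2131

j=1: r + 0k = 45.582 → ⌈·⌉ = 46
j=2: r + 1k = 168.248666… → ⌈·⌉ = 169
j=3: r + 2k = 290.915333… → ⌈·⌉ = 291
j=4: r + 3k = 413.582 → ⌈·⌉ = 414
j=5: r + 4k = 536.248666… → ⌈·⌉ = 537
j=6: r + 5k = 658.915333… → ⌈·⌉ = 659
j=7: r + 6k = 781.582 → ⌈·⌉ = 782
j=8: r + 7k = 904.248666… → ⌈·⌉ = 905
j=9: r + 8k = 1026.915333… → ⌈·⌉ = 1027
j=10: r + 9k = 1149.582 → ⌈·⌉ = 1150
j=11: r + 10k = 1272.248666… → ⌈·⌉ = 1273
j=12: r + 11k = 1394.915333… → ⌈·⌉ = 1395
j=13: r + 12k = 1517.582 → ⌈·⌉ = 1518
j=14: r + 13k = 1640.248666… → ⌈·⌉ = 1641
j=15: r + 14k = 1762.915333… → ⌈·⌉ = 1763
j=16: r + 15k = 1885.582 → ⌈·⌉ = 1886
j=17: r + 16k = 2008.248666… → ⌈·⌉ = 2009
j=18: r + 17k = 2130.915333… → ⌈·⌉ = 2131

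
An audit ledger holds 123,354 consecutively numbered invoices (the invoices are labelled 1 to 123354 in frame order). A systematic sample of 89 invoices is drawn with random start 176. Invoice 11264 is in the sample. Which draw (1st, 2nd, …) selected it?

k = 123354/89 = 1386
position = (11264 − 176)/1386 + 1 = 11088/1386 + 1 = 8 + 1 = 9

9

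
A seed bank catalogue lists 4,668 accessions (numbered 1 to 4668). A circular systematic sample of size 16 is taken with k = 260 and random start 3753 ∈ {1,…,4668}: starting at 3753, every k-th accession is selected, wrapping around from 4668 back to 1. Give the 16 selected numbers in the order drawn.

3753, 4013, 4273, 4533, 125, 385, 645, 905, 1165, 1425, 1685, 1945, 2205, 2465, 2725, 2985

Selection 1: 3753
Selection 2: 3753 + 260 = 4013
Selection 3: 4013 + 260 = 4273
Selection 4: 4273 + 260 = 4533
Selection 5: 4533 + 260 = 4793 → 4793 − 4668 = 125
Selection 6: 125 + 260 = 385
Selection 7: 385 + 260 = 645
Selection 8: 645 + 260 = 905
Selection 9: 905 + 260 = 1165
Selection 10: 1165 + 260 = 1425
Selection 11: 1425 + 260 = 1685
Selection 12: 1685 + 260 = 1945
Selection 13: 1945 + 260 = 2205
Selection 14: 2205 + 260 = 2465
Selection 15: 2465 + 260 = 2725
Selection 16: 2725 + 260 = 2985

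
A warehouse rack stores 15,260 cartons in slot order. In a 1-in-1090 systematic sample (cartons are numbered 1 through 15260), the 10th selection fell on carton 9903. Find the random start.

k = 1090
r = 9903 − (10−1)×1090 = 9903 − 9810 = 93

93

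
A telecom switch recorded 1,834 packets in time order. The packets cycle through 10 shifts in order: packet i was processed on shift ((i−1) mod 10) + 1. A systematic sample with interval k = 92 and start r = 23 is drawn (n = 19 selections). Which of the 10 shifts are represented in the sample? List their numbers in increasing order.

Consecutive selections differ by k = 92, so their shift numbers differ by 92 mod 10 = 2.
gcd(92, 10) = 2, so the sample visits 10/2 = 5 distinct residues mod 10.
Start 23 is shift 3; the shifts hit are 1, 3, 5, 7, 9.

1, 3, 5, 7, 9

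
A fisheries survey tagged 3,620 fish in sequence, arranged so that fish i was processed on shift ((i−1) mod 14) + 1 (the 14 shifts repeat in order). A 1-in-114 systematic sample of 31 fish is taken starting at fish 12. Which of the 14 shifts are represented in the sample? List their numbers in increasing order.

Consecutive selections differ by k = 114, so their shift numbers differ by 114 mod 14 = 2.
gcd(114, 14) = 2, so the sample visits 14/2 = 7 distinct residues mod 14.
Start 12 is shift 12; the shifts hit are 2, 4, 6, 8, 10, 12, 14.

2, 4, 6, 8, 10, 12, 14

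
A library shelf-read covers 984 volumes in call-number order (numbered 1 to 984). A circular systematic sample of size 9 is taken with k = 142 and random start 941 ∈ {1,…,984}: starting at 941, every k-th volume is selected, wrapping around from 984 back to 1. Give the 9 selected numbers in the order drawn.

941, 99, 241, 383, 525, 667, 809, 951, 109

Selection 1: 941
Selection 2: 941 + 142 = 1083 → 1083 − 984 = 99
Selection 3: 99 + 142 = 241
Selection 4: 241 + 142 = 383
Selection 5: 383 + 142 = 525
Selection 6: 525 + 142 = 667
Selection 7: 667 + 142 = 809
Selection 8: 809 + 142 = 951
Selection 9: 951 + 142 = 1093 → 1093 − 984 = 109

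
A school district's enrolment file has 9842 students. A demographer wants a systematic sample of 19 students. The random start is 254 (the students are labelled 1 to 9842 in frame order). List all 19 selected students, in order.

254, 772, 1290, 1808, 2326, 2844, 3362, 3880, 4398, 4916, 5434, 5952, 6470, 6988, 7506, 8024, 8542, 9060, 9578

k = N/n = 9842/19 = 518
student 1: 254
student 2: 254 + 518 = 772
student 3: 772 + 518 = 1290
student 4: 1290 + 518 = 1808
student 5: 1808 + 518 = 2326
student 6: 2326 + 518 = 2844
student 7: 2844 + 518 = 3362
student 8: 3362 + 518 = 3880
student 9: 3880 + 518 = 4398
student 10: 4398 + 518 = 4916
student 11: 4916 + 518 = 5434
student 12: 5434 + 518 = 5952
student 13: 5952 + 518 = 6470
student 14: 6470 + 518 = 6988
student 15: 6988 + 518 = 7506
student 16: 7506 + 518 = 8024
student 17: 8024 + 518 = 8542
student 18: 8542 + 518 = 9060
student 19: 9060 + 518 = 9578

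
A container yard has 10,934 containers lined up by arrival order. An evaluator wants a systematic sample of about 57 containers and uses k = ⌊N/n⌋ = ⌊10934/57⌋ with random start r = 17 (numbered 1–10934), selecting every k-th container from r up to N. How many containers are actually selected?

58

k = ⌊10934/57⌋ = 191
Achieved size = ⌊(10934 − 17)/191⌋ + 1 = ⌊10917/191⌋ + 1 = 57 + 1 = 58
(last selection: 17 + 57×191 = 10904 ≤ 10934; next would be 11095 > 10934)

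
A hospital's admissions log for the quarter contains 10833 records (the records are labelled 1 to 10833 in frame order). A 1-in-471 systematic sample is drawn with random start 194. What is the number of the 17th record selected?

k = 471
17th selection = r + (17−1)·k = 194 + 16×471 = 194 + 7536 = 7730

7730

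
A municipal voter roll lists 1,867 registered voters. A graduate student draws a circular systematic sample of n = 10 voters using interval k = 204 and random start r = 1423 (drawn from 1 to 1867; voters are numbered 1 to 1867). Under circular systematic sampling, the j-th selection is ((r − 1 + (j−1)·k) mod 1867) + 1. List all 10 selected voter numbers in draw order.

1423, 1627, 1831, 168, 372, 576, 780, 984, 1188, 1392

Selection 1: 1423
Selection 2: 1423 + 204 = 1627
Selection 3: 1627 + 204 = 1831
Selection 4: 1831 + 204 = 2035 → 2035 − 1867 = 168
Selection 5: 168 + 204 = 372
Selection 6: 372 + 204 = 576
Selection 7: 576 + 204 = 780
Selection 8: 780 + 204 = 984
Selection 9: 984 + 204 = 1188
Selection 10: 1188 + 204 = 1392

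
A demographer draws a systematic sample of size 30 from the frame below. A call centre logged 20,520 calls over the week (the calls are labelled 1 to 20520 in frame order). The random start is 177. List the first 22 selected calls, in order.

177, 861, 1545, 2229, 2913, 3597, 4281, 4965, 5649, 6333, 7017, 7701, 8385, 9069, 9753, 10437, 11121, 11805, 12489, 13173, 13857, 14541

k = N/n = 20520/30 = 684
call 1: 177
call 2: 177 + 684 = 861
call 3: 861 + 684 = 1545
call 4: 1545 + 684 = 2229
call 5: 2229 + 684 = 2913
call 6: 2913 + 684 = 3597
call 7: 3597 + 684 = 4281
call 8: 4281 + 684 = 4965
call 9: 4965 + 684 = 5649
call 10: 5649 + 684 = 6333
call 11: 6333 + 684 = 7017
call 12: 7017 + 684 = 7701
call 13: 7701 + 684 = 8385
call 14: 8385 + 684 = 9069
call 15: 9069 + 684 = 9753
call 16: 9753 + 684 = 10437
call 17: 10437 + 684 = 11121
call 18: 11121 + 684 = 11805
call 19: 11805 + 684 = 12489
call 20: 12489 + 684 = 13173
call 21: 13173 + 684 = 13857
call 22: 13857 + 684 = 14541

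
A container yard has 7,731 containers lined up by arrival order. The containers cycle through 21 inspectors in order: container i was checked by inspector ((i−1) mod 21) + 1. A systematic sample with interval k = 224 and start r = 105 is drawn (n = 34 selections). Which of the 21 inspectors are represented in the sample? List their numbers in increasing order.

7, 14, 21

Consecutive selections differ by k = 224, so their inspector numbers differ by 224 mod 21 = 14.
gcd(224, 21) = 7, so the sample visits 21/7 = 3 distinct residues mod 21.
Start 105 is inspector 21; the inspectors hit are 7, 14, 21.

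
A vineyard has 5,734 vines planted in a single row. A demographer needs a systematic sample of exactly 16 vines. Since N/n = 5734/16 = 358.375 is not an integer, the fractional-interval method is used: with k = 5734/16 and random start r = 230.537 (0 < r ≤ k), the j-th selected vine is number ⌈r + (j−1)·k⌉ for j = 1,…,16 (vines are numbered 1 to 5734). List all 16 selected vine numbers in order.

231, 589, 948, 1306, 1665, 2023, 2381, 2740, 3098, 3456, 3815, 4173, 4532, 4890, 5248, 5607

j=1: r + 0k = 230.537 → ⌈·⌉ = 231
j=2: r + 1k = 588.912 → ⌈·⌉ = 589
j=3: r + 2k = 947.287 → ⌈·⌉ = 948
j=4: r + 3k = 1305.662 → ⌈·⌉ = 1306
j=5: r + 4k = 1664.037 → ⌈·⌉ = 1665
j=6: r + 5k = 2022.412 → ⌈·⌉ = 2023
j=7: r + 6k = 2380.787 → ⌈·⌉ = 2381
j=8: r + 7k = 2739.162 → ⌈·⌉ = 2740
j=9: r + 8k = 3097.537 → ⌈·⌉ = 3098
j=10: r + 9k = 3455.912 → ⌈·⌉ = 3456
j=11: r + 10k = 3814.287 → ⌈·⌉ = 3815
j=12: r + 11k = 4172.662 → ⌈·⌉ = 4173
j=13: r + 12k = 4531.037 → ⌈·⌉ = 4532
j=14: r + 13k = 4889.412 → ⌈·⌉ = 4890
j=15: r + 14k = 5247.787 → ⌈·⌉ = 5248
j=16: r + 15k = 5606.162 → ⌈·⌉ = 5607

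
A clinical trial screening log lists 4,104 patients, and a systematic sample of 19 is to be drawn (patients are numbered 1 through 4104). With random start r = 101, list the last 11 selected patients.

1829, 2045, 2261, 2477, 2693, 2909, 3125, 3341, 3557, 3773, 3989

k = N/n = 4104/19 = 216
9th selection = 101 + 8×216 = 1829
10th: 1829 + 216 = 2045
11th: 2045 + 216 = 2261
12th: 2261 + 216 = 2477
13th: 2477 + 216 = 2693
14th: 2693 + 216 = 2909
15th: 2909 + 216 = 3125
16th: 3125 + 216 = 3341
17th: 3341 + 216 = 3557
18th: 3557 + 216 = 3773
19th: 3773 + 216 = 3989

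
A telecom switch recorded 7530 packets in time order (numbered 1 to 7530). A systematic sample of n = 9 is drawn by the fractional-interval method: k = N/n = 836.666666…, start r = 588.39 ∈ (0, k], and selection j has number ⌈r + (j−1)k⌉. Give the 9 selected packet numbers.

589, 1426, 2262, 3099, 3936, 4772, 5609, 6446, 7282

j=1: r + 0k = 588.39 → ⌈·⌉ = 589
j=2: r + 1k = 1425.056666… → ⌈·⌉ = 1426
j=3: r + 2k = 2261.723333… → ⌈·⌉ = 2262
j=4: r + 3k = 3098.39 → ⌈·⌉ = 3099
j=5: r + 4k = 3935.056666… → ⌈·⌉ = 3936
j=6: r + 5k = 4771.723333… → ⌈·⌉ = 4772
j=7: r + 6k = 5608.39 → ⌈·⌉ = 5609
j=8: r + 7k = 6445.056666… → ⌈·⌉ = 6446
j=9: r + 8k = 7281.723333… → ⌈·⌉ = 7282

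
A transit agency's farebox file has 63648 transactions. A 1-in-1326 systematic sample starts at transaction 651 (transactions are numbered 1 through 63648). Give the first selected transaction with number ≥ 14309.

15237

k = 1326
Steps past start: ⌈(14309 − 651)/1326⌉ = ⌈13658/1326⌉ = 11
Selected transaction: 651 + 11×1326 = 15237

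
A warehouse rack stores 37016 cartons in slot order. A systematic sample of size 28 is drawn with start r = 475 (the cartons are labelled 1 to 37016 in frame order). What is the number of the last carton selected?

36169

k = 37016/28 = 1322
28th selection = r + (28−1)·k = 475 + 27×1322 = 475 + 35694 = 36169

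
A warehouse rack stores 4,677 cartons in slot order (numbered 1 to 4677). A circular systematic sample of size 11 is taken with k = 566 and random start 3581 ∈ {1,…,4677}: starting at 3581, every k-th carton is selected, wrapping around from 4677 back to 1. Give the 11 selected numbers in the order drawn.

3581, 4147, 36, 602, 1168, 1734, 2300, 2866, 3432, 3998, 4564

Selection 1: 3581
Selection 2: 3581 + 566 = 4147
Selection 3: 4147 + 566 = 4713 → 4713 − 4677 = 36
Selection 4: 36 + 566 = 602
Selection 5: 602 + 566 = 1168
Selection 6: 1168 + 566 = 1734
Selection 7: 1734 + 566 = 2300
Selection 8: 2300 + 566 = 2866
Selection 9: 2866 + 566 = 3432
Selection 10: 3432 + 566 = 3998
Selection 11: 3998 + 566 = 4564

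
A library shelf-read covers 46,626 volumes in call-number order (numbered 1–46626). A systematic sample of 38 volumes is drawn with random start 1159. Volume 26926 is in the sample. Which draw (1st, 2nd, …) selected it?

22

k = 46626/38 = 1227
position = (26926 − 1159)/1227 + 1 = 25767/1227 + 1 = 21 + 1 = 22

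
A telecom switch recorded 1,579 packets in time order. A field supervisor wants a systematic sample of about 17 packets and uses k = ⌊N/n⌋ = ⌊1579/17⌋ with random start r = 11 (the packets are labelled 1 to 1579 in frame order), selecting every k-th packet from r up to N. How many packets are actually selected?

18

k = ⌊1579/17⌋ = 92
Achieved size = ⌊(1579 − 11)/92⌋ + 1 = ⌊1568/92⌋ + 1 = 17 + 1 = 18
(last selection: 11 + 17×92 = 1575 ≤ 1579; next would be 1667 > 1579)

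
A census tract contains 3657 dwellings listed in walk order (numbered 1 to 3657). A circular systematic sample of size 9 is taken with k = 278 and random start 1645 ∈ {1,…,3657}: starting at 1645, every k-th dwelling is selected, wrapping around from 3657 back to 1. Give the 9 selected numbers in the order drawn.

1645, 1923, 2201, 2479, 2757, 3035, 3313, 3591, 212

Selection 1: 1645
Selection 2: 1645 + 278 = 1923
Selection 3: 1923 + 278 = 2201
Selection 4: 2201 + 278 = 2479
Selection 5: 2479 + 278 = 2757
Selection 6: 2757 + 278 = 3035
Selection 7: 3035 + 278 = 3313
Selection 8: 3313 + 278 = 3591
Selection 9: 3591 + 278 = 3869 → 3869 − 3657 = 212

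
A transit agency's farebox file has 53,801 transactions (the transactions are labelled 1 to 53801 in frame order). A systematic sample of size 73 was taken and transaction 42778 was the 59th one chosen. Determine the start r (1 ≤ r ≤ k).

k = 53801/73 = 737
r = 42778 − (59−1)×737 = 42778 − 42746 = 32

32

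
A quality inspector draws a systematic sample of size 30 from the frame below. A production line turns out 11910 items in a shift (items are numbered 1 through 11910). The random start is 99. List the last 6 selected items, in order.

k = N/n = 11910/30 = 397
25th selection = 99 + 24×397 = 9627
26th: 9627 + 397 = 10024
27th: 10024 + 397 = 10421
28th: 10421 + 397 = 10818
29th: 10818 + 397 = 11215
30th: 11215 + 397 = 11612

9627, 10024, 10421, 10818, 11215, 11612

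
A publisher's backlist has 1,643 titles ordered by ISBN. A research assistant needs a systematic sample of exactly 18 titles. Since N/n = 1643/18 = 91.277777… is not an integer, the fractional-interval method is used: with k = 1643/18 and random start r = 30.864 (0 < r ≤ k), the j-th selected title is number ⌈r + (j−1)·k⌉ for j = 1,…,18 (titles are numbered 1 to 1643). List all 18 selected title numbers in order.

j=1: r + 0k = 30.864 → ⌈·⌉ = 31
j=2: r + 1k = 122.141777… → ⌈·⌉ = 123
j=3: r + 2k = 213.419555… → ⌈·⌉ = 214
j=4: r + 3k = 304.697333… → ⌈·⌉ = 305
j=5: r + 4k = 395.975111… → ⌈·⌉ = 396
j=6: r + 5k = 487.252888… → ⌈·⌉ = 488
j=7: r + 6k = 578.530666… → ⌈·⌉ = 579
j=8: r + 7k = 669.808444… → ⌈·⌉ = 670
j=9: r + 8k = 761.086222… → ⌈·⌉ = 762
j=10: r + 9k = 852.364 → ⌈·⌉ = 853
j=11: r + 10k = 943.641777… → ⌈·⌉ = 944
j=12: r + 11k = 1034.919555… → ⌈·⌉ = 1035
j=13: r + 12k = 1126.197333… → ⌈·⌉ = 1127
j=14: r + 13k = 1217.475111… → ⌈·⌉ = 1218
j=15: r + 14k = 1308.752888… → ⌈·⌉ = 1309
j=16: r + 15k = 1400.030666… → ⌈·⌉ = 1401
j=17: r + 16k = 1491.308444… → ⌈·⌉ = 1492
j=18: r + 17k = 1582.586222… → ⌈·⌉ = 1583

31, 123, 214, 305, 396, 488, 579, 670, 762, 853, 944, 1035, 1127, 1218, 1309, 1401, 1492, 1583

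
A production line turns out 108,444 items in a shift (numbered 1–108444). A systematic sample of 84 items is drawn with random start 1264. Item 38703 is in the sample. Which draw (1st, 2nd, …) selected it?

30

k = 108444/84 = 1291
position = (38703 − 1264)/1291 + 1 = 37439/1291 + 1 = 29 + 1 = 30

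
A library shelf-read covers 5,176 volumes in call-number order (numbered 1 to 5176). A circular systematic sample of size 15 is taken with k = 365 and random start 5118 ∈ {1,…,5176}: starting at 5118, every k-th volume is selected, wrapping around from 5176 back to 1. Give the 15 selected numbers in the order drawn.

5118, 307, 672, 1037, 1402, 1767, 2132, 2497, 2862, 3227, 3592, 3957, 4322, 4687, 5052

Selection 1: 5118
Selection 2: 5118 + 365 = 5483 → 5483 − 5176 = 307
Selection 3: 307 + 365 = 672
Selection 4: 672 + 365 = 1037
Selection 5: 1037 + 365 = 1402
Selection 6: 1402 + 365 = 1767
Selection 7: 1767 + 365 = 2132
Selection 8: 2132 + 365 = 2497
Selection 9: 2497 + 365 = 2862
Selection 10: 2862 + 365 = 3227
Selection 11: 3227 + 365 = 3592
Selection 12: 3592 + 365 = 3957
Selection 13: 3957 + 365 = 4322
Selection 14: 4322 + 365 = 4687
Selection 15: 4687 + 365 = 5052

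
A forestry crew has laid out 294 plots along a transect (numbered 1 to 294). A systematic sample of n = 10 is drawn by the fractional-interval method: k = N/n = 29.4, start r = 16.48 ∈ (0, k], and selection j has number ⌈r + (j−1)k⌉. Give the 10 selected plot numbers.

j=1: r + 0k = 16.48 → ⌈·⌉ = 17
j=2: r + 1k = 45.88 → ⌈·⌉ = 46
j=3: r + 2k = 75.28 → ⌈·⌉ = 76
j=4: r + 3k = 104.68 → ⌈·⌉ = 105
j=5: r + 4k = 134.08 → ⌈·⌉ = 135
j=6: r + 5k = 163.48 → ⌈·⌉ = 164
j=7: r + 6k = 192.88 → ⌈·⌉ = 193
j=8: r + 7k = 222.28 → ⌈·⌉ = 223
j=9: r + 8k = 251.68 → ⌈·⌉ = 252
j=10: r + 9k = 281.08 → ⌈·⌉ = 282

17, 46, 76, 105, 135, 164, 193, 223, 252, 282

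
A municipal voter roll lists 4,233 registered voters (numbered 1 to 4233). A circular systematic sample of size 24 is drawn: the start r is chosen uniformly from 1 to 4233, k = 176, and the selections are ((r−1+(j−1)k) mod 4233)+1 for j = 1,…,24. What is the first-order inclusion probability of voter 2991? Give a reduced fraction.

For each position j, as r ranges over 1…4233 the j-th selection hits every voter exactly once, so voter 2991 is selected for exactly 24 of the 4233 starts.
Inclusion probability = 24/4233 = 8/1411.

8/1411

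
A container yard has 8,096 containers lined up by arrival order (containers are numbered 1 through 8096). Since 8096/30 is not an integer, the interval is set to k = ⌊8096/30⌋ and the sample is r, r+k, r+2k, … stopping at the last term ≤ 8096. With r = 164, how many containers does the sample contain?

30

k = ⌊8096/30⌋ = 269
Achieved size = ⌊(8096 − 164)/269⌋ + 1 = ⌊7932/269⌋ + 1 = 29 + 1 = 30
(last selection: 164 + 29×269 = 7965 ≤ 8096; next would be 8234 > 8096)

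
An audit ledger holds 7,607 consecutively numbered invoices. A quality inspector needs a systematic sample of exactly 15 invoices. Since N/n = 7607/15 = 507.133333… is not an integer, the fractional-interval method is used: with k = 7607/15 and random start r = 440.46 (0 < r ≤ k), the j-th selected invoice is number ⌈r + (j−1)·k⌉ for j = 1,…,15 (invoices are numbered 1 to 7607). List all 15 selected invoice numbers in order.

j=1: r + 0k = 440.46 → ⌈·⌉ = 441
j=2: r + 1k = 947.593333… → ⌈·⌉ = 948
j=3: r + 2k = 1454.726666… → ⌈·⌉ = 1455
j=4: r + 3k = 1961.86 → ⌈·⌉ = 1962
j=5: r + 4k = 2468.993333… → ⌈·⌉ = 2469
j=6: r + 5k = 2976.126666… → ⌈·⌉ = 2977
j=7: r + 6k = 3483.26 → ⌈·⌉ = 3484
j=8: r + 7k = 3990.393333… → ⌈·⌉ = 3991
j=9: r + 8k = 4497.526666… → ⌈·⌉ = 4498
j=10: r + 9k = 5004.66 → ⌈·⌉ = 5005
j=11: r + 10k = 5511.793333… → ⌈·⌉ = 5512
j=12: r + 11k = 6018.926666… → ⌈·⌉ = 6019
j=13: r + 12k = 6526.06 → ⌈·⌉ = 6527
j=14: r + 13k = 7033.193333… → ⌈·⌉ = 7034
j=15: r + 14k = 7540.326666… → ⌈·⌉ = 7541

441, 948, 1455, 1962, 2469, 2977, 3484, 3991, 4498, 5005, 5512, 6019, 6527, 7034, 7541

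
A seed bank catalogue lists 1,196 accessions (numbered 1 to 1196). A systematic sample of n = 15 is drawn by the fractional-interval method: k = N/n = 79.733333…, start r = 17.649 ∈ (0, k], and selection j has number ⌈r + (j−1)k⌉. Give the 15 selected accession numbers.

j=1: r + 0k = 17.649 → ⌈·⌉ = 18
j=2: r + 1k = 97.382333… → ⌈·⌉ = 98
j=3: r + 2k = 177.115666… → ⌈·⌉ = 178
j=4: r + 3k = 256.849 → ⌈·⌉ = 257
j=5: r + 4k = 336.582333… → ⌈·⌉ = 337
j=6: r + 5k = 416.315666… → ⌈·⌉ = 417
j=7: r + 6k = 496.049 → ⌈·⌉ = 497
j=8: r + 7k = 575.782333… → ⌈·⌉ = 576
j=9: r + 8k = 655.515666… → ⌈·⌉ = 656
j=10: r + 9k = 735.249 → ⌈·⌉ = 736
j=11: r + 10k = 814.982333… → ⌈·⌉ = 815
j=12: r + 11k = 894.715666… → ⌈·⌉ = 895
j=13: r + 12k = 974.449 → ⌈·⌉ = 975
j=14: r + 13k = 1054.182333… → ⌈·⌉ = 1055
j=15: r + 14k = 1133.915666… → ⌈·⌉ = 1134

18, 98, 178, 257, 337, 417, 497, 576, 656, 736, 815, 895, 975, 1055, 1134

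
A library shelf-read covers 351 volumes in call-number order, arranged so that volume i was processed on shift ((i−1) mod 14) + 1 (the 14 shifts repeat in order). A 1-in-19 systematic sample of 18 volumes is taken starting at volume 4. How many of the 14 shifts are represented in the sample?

14

Consecutive selections differ by k = 19, so their shift numbers differ by 19 mod 14 = 5.
gcd(19, 14) = 1, so the sample visits 14/1 = 14 distinct residues mod 14.
Start 4 is shift 4; the shifts hit are 1, 2, 3, 4, 5, 6, 7, 8, 9, 10, 11, 12, 13, 14.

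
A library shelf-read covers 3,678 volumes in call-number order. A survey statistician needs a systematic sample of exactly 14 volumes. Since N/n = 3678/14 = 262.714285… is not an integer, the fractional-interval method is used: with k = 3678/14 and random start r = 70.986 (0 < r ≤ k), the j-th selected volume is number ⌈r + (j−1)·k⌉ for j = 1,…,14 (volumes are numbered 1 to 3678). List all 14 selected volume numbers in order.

71, 334, 597, 860, 1122, 1385, 1648, 1910, 2173, 2436, 2699, 2961, 3224, 3487

j=1: r + 0k = 70.986 → ⌈·⌉ = 71
j=2: r + 1k = 333.700285… → ⌈·⌉ = 334
j=3: r + 2k = 596.414571… → ⌈·⌉ = 597
j=4: r + 3k = 859.128857… → ⌈·⌉ = 860
j=5: r + 4k = 1121.843142… → ⌈·⌉ = 1122
j=6: r + 5k = 1384.557428… → ⌈·⌉ = 1385
j=7: r + 6k = 1647.271714… → ⌈·⌉ = 1648
j=8: r + 7k = 1909.986 → ⌈·⌉ = 1910
j=9: r + 8k = 2172.700285… → ⌈·⌉ = 2173
j=10: r + 9k = 2435.414571… → ⌈·⌉ = 2436
j=11: r + 10k = 2698.128857… → ⌈·⌉ = 2699
j=12: r + 11k = 2960.843142… → ⌈·⌉ = 2961
j=13: r + 12k = 3223.557428… → ⌈·⌉ = 3224
j=14: r + 13k = 3486.271714… → ⌈·⌉ = 3487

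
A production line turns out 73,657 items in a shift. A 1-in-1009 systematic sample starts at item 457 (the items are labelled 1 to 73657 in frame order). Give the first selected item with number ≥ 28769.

29718

k = 1009
Steps past start: ⌈(28769 − 457)/1009⌉ = ⌈28312/1009⌉ = 29
Selected item: 457 + 29×1009 = 29718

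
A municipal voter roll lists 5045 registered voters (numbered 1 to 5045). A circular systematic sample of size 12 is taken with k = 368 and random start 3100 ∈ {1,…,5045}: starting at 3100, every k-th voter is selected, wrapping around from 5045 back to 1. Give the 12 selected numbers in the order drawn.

Selection 1: 3100
Selection 2: 3100 + 368 = 3468
Selection 3: 3468 + 368 = 3836
Selection 4: 3836 + 368 = 4204
Selection 5: 4204 + 368 = 4572
Selection 6: 4572 + 368 = 4940
Selection 7: 4940 + 368 = 5308 → 5308 − 5045 = 263
Selection 8: 263 + 368 = 631
Selection 9: 631 + 368 = 999
Selection 10: 999 + 368 = 1367
Selection 11: 1367 + 368 = 1735
Selection 12: 1735 + 368 = 2103

3100, 3468, 3836, 4204, 4572, 4940, 263, 631, 999, 1367, 1735, 2103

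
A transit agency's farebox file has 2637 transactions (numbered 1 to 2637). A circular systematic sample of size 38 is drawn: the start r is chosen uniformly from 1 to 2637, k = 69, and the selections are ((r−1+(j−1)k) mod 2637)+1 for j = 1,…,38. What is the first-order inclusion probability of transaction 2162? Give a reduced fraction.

For each position j, as r ranges over 1…2637 the j-th selection hits every transaction exactly once, so transaction 2162 is selected for exactly 38 of the 2637 starts.
Inclusion probability = 38/2637.

38/2637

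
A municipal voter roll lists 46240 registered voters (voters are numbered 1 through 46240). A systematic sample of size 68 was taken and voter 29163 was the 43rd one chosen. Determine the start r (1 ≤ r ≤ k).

k = 46240/68 = 680
r = 29163 − (43−1)×680 = 29163 − 28560 = 603

603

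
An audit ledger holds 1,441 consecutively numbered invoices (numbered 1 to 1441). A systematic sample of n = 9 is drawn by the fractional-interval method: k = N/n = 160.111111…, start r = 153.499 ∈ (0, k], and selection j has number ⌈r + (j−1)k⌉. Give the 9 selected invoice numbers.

154, 314, 474, 634, 794, 955, 1115, 1275, 1435

j=1: r + 0k = 153.499 → ⌈·⌉ = 154
j=2: r + 1k = 313.610111… → ⌈·⌉ = 314
j=3: r + 2k = 473.721222… → ⌈·⌉ = 474
j=4: r + 3k = 633.832333… → ⌈·⌉ = 634
j=5: r + 4k = 793.943444… → ⌈·⌉ = 794
j=6: r + 5k = 954.054555… → ⌈·⌉ = 955
j=7: r + 6k = 1114.165666… → ⌈·⌉ = 1115
j=8: r + 7k = 1274.276777… → ⌈·⌉ = 1275
j=9: r + 8k = 1434.387888… → ⌈·⌉ = 1435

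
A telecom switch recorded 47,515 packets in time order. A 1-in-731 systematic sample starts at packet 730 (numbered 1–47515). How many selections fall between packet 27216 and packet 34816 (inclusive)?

10

k = 731
First selection ≥ 27216: 730 + ⌈(27216−730)/731⌉·731 = 730 + 37×731 = 27777
Last selection ≤ 34816: 730 + ⌊(34816−730)/731⌋·731 = 730 + 46×731 = 34356
Count = 46 − 37 + 1 = 10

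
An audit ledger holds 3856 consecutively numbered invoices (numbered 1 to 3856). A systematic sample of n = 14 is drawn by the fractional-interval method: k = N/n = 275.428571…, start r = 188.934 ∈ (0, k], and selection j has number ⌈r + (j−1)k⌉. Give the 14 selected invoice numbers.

189, 465, 740, 1016, 1291, 1567, 1842, 2117, 2393, 2668, 2944, 3219, 3495, 3770

j=1: r + 0k = 188.934 → ⌈·⌉ = 189
j=2: r + 1k = 464.362571… → ⌈·⌉ = 465
j=3: r + 2k = 739.791142… → ⌈·⌉ = 740
j=4: r + 3k = 1015.219714… → ⌈·⌉ = 1016
j=5: r + 4k = 1290.648285… → ⌈·⌉ = 1291
j=6: r + 5k = 1566.076857… → ⌈·⌉ = 1567
j=7: r + 6k = 1841.505428… → ⌈·⌉ = 1842
j=8: r + 7k = 2116.934 → ⌈·⌉ = 2117
j=9: r + 8k = 2392.362571… → ⌈·⌉ = 2393
j=10: r + 9k = 2667.791142… → ⌈·⌉ = 2668
j=11: r + 10k = 2943.219714… → ⌈·⌉ = 2944
j=12: r + 11k = 3218.648285… → ⌈·⌉ = 3219
j=13: r + 12k = 3494.076857… → ⌈·⌉ = 3495
j=14: r + 13k = 3769.505428… → ⌈·⌉ = 3770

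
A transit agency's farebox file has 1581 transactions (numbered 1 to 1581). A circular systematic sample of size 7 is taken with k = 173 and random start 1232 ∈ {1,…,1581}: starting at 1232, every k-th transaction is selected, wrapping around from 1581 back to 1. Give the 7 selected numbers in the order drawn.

Selection 1: 1232
Selection 2: 1232 + 173 = 1405
Selection 3: 1405 + 173 = 1578
Selection 4: 1578 + 173 = 1751 → 1751 − 1581 = 170
Selection 5: 170 + 173 = 343
Selection 6: 343 + 173 = 516
Selection 7: 516 + 173 = 689

1232, 1405, 1578, 170, 343, 516, 689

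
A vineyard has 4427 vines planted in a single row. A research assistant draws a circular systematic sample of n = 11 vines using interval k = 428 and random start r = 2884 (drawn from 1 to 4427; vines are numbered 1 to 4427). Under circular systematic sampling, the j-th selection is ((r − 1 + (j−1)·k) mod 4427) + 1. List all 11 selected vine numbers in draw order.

Selection 1: 2884
Selection 2: 2884 + 428 = 3312
Selection 3: 3312 + 428 = 3740
Selection 4: 3740 + 428 = 4168
Selection 5: 4168 + 428 = 4596 → 4596 − 4427 = 169
Selection 6: 169 + 428 = 597
Selection 7: 597 + 428 = 1025
Selection 8: 1025 + 428 = 1453
Selection 9: 1453 + 428 = 1881
Selection 10: 1881 + 428 = 2309
Selection 11: 2309 + 428 = 2737

2884, 3312, 3740, 4168, 169, 597, 1025, 1453, 1881, 2309, 2737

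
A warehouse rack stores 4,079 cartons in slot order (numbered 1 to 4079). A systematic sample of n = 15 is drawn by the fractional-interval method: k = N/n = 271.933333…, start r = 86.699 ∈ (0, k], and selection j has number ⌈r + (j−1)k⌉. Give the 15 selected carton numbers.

j=1: r + 0k = 86.699 → ⌈·⌉ = 87
j=2: r + 1k = 358.632333… → ⌈·⌉ = 359
j=3: r + 2k = 630.565666… → ⌈·⌉ = 631
j=4: r + 3k = 902.499 → ⌈·⌉ = 903
j=5: r + 4k = 1174.432333… → ⌈·⌉ = 1175
j=6: r + 5k = 1446.365666… → ⌈·⌉ = 1447
j=7: r + 6k = 1718.299 → ⌈·⌉ = 1719
j=8: r + 7k = 1990.232333… → ⌈·⌉ = 1991
j=9: r + 8k = 2262.165666… → ⌈·⌉ = 2263
j=10: r + 9k = 2534.099 → ⌈·⌉ = 2535
j=11: r + 10k = 2806.032333… → ⌈·⌉ = 2807
j=12: r + 11k = 3077.965666… → ⌈·⌉ = 3078
j=13: r + 12k = 3349.899 → ⌈·⌉ = 3350
j=14: r + 13k = 3621.832333… → ⌈·⌉ = 3622
j=15: r + 14k = 3893.765666… → ⌈·⌉ = 3894

87, 359, 631, 903, 1175, 1447, 1719, 1991, 2263, 2535, 2807, 3078, 3350, 3622, 3894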